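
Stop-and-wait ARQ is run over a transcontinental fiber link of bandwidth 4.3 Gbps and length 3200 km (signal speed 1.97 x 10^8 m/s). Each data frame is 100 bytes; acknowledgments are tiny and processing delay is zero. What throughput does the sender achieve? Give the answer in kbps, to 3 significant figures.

24.6 kbps

t_tx = L/R = 800/4300000000 = 1.86047e-07 s.
t_prop = 3200000/197000000 = 0.0162437 s; RTT = 0.0324873 s.
Cycle = t_tx + RTT = 0.0324875 s.
Throughput = L / cycle = 800 / 0.0324875 = 24.6 kbps.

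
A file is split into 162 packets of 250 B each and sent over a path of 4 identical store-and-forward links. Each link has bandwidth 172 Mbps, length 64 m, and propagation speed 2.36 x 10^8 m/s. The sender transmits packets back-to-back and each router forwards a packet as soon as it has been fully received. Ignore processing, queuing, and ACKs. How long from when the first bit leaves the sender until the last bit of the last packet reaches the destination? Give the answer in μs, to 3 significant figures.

Per-hop transmission t_tx = L/R = 2000/172000000 = 11.6279 μs.
Per-hop propagation t_prop = 64/236000000 = 0.271186 μs.
Pipeline fill: first packet needs 4·t_tx to clear all hops; remaining 161 packets each add one t_tx.
Total = (4+162-1)·t_tx + 4·t_prop = 165·11.6279 + 4·0.271186 = 1920 μs.

1920 μs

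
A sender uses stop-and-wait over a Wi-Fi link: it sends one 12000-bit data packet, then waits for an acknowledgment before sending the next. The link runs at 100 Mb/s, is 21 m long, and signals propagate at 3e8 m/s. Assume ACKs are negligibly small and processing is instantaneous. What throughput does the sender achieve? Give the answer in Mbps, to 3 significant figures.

t_tx = L/R = 12000/100000000 = 0.00012 s.
t_prop = 21/300000000 = 7e-08 s; RTT = 1.4e-07 s.
Cycle = t_tx + RTT = 0.00012014 s.
Throughput = L / cycle = 12000 / 0.00012014 = 99.9 Mbps.

99.9 Mbps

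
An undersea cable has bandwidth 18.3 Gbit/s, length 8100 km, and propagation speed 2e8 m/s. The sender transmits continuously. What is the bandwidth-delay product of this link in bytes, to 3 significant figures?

Propagation delay = 8100000 / 200000000 = 0.0405 s.
BDP = R × t_prop = 18300000000 × 0.0405 = 741150000 bits.
In bytes: 741150000/8 = 92600000 bytes.

92600000 bytes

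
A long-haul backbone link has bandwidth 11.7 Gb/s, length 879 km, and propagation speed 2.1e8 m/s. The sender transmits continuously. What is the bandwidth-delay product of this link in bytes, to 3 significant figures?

6120000 bytes

Propagation delay = 879000 / 210000000 = 0.00418571 s.
BDP = R × t_prop = 11700000000 × 0.00418571 = 48972900 bits.
In bytes: 48972900/8 = 6120000 bytes.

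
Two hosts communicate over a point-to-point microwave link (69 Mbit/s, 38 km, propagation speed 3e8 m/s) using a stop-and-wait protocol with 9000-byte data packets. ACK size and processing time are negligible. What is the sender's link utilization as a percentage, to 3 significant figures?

80.5 %

t_tx = L/R = 72000/69000000 = 0.00104348 s.
t_prop = 38000/300000000 = 0.000126667 s; RTT = 0.000253333 s.
Cycle = t_tx + RTT = 0.00129681 s.
Utilization = t_tx / cycle = 0.00104348/0.00129681 = 80.5 %.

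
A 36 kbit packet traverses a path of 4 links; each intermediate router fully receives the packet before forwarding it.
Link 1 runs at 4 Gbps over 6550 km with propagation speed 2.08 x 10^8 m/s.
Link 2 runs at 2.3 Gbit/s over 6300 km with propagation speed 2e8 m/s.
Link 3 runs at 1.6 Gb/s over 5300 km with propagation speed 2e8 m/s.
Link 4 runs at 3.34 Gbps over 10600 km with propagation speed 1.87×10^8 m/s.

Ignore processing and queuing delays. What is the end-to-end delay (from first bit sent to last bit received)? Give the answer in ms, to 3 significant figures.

146 ms

L = 36000 bits.
Transmission delays (L/R per hop): 0.009, 0.0156522, 0.0225, 0.0107784 ms; sum = 0.0579306 ms.
Propagation delays (d/s per hop): 31.4904, 31.5, 26.5, 56.6845 ms; sum = 146.175 ms.
End-to-end = 146 ms.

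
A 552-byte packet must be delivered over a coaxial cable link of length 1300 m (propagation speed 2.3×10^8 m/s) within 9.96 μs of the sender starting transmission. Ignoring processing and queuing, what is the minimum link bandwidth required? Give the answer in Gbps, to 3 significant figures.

1.03 Gbps

L = 4416 bits.
Propagation delay = 1300 / 2.3e+08 = 5.65217 μs.
Transmission budget = 9.96 − 5.65217 = 4.30783 μs.
R ≥ L / t_tx = 4416 bits / 4.30783e-06 s = 1.03 Gbps.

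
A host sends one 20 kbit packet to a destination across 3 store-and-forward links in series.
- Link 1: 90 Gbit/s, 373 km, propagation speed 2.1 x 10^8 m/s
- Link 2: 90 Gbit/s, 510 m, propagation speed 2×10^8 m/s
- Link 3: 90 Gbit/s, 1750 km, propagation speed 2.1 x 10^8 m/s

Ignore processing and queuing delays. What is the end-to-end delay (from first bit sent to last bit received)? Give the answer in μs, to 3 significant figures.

10100 μs

L = 20000 bits.
Transmission delay per hop = L/R = 20000/90000000000 = 0.222222 μs; 3 hops → 0.666667 μs.
Propagation delays (d/s per hop): 1776.19, 2.55, 8333.33 μs; sum = 10112.1 μs.
End-to-end = 10100 μs.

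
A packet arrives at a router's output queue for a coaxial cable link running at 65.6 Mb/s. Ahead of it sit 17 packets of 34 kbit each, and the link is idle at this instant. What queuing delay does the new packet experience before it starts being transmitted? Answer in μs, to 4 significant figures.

Each queued packet: L/R = 34000/6.56e+07 = 518.293 μs.
17 queued → 8810.98 μs.
Queuing delay = 8811 μs.

8811 μs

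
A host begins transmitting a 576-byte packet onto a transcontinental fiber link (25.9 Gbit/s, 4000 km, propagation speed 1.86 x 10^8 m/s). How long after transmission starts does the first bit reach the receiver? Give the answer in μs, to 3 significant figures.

First bit experiences only propagation delay: d/s = 4000000/186000000 = 21500 μs.

21500 μs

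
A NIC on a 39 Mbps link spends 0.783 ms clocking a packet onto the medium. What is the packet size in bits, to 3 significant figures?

30500 bits

L = R × t_tx = 39000000 b/s × 0.000783 s = 30537 bits.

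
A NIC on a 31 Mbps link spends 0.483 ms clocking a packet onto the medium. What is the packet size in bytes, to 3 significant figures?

L = R × t_tx = 31000000 b/s × 0.000483 s = 14973 bits.
In bytes: 14973 / 8 = 1870 bytes.

1870 bytes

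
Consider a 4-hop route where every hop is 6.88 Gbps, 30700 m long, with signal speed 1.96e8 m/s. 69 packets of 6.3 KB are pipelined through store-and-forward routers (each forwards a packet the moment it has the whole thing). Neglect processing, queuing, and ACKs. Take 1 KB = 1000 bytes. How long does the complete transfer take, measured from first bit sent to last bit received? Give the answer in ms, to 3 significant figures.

1.15 ms

Per-hop transmission t_tx = L/R = 50400/6880000000 = 0.00732558 ms.
Per-hop propagation t_prop = 30700/196000000 = 0.156633 ms.
Pipeline fill: first packet needs 4·t_tx to clear all hops; remaining 68 packets each add one t_tx.
Total = (4+69-1)·t_tx + 4·t_prop = 72·0.00732558 + 4·0.156633 = 1.15 ms.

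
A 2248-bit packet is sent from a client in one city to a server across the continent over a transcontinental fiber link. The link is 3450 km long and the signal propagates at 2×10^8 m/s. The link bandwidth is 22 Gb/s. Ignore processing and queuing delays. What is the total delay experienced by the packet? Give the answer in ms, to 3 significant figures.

Transmission delay = L/R = 2248 / 22000000000 = 0.000102182 ms.
Propagation delay = d/s = 3450000 m / 200000000 m/s = 17.25 ms.
Total = 17.3 ms.

17.3 ms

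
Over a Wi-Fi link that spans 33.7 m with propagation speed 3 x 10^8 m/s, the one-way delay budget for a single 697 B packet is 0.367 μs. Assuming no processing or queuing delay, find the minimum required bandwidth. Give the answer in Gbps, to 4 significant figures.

L = 5576 bits.
Propagation delay = 33.7 / 300000000 = 0.112333 μs.
Transmission budget = 0.367 − 0.112333 = 0.254667 μs.
R ≥ L / t_tx = 5576 bits / 2.54667e-07 s = 21.90 Gbps.

21.90 Gbps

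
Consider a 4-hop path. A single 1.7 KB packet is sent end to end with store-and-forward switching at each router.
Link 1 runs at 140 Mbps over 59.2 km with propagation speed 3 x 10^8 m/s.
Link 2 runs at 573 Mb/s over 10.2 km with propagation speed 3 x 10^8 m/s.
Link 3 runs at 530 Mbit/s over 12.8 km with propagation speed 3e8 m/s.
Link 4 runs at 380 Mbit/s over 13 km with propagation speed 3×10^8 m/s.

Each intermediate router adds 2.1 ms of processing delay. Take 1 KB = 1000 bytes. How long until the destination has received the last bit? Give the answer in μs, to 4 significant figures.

6800 μs

L = 13600 bits.
Transmission delays (L/R per hop): 97.1429, 23.7347, 25.6604, 35.7895 μs; sum = 182.327 μs.
Propagation delays (d/s per hop): 197.333, 34, 42.6667, 43.3333 μs; sum = 317.333 μs.
Processing at 3 router(s): 3 × 2.1 ms = 6300 μs.
End-to-end = 6800 μs.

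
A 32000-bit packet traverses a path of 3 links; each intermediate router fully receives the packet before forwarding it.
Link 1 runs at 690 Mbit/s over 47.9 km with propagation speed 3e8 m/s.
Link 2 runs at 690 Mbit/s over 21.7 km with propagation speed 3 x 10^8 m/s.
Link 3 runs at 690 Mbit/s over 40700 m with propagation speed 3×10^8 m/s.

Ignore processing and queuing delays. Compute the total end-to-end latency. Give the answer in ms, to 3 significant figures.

0.507 ms

Transmission delay per hop = L/R = 32000/690000000 = 0.0463768 ms; 3 hops → 0.13913 ms.
Propagation delays (d/s per hop): 0.159667, 0.0723333, 0.135667 ms; sum = 0.367667 ms.
End-to-end = 0.507 ms.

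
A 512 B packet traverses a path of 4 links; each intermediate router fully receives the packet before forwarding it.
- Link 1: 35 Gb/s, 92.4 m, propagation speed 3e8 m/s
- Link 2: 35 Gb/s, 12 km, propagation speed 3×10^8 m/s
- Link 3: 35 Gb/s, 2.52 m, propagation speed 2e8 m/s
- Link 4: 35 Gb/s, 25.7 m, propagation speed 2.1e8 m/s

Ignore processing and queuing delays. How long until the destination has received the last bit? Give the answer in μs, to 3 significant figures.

40.9 μs

L = 512 × 8 = 4096 bits.
Transmission delay per hop = L/R = 4096/35000000000 = 0.117029 μs; 4 hops → 0.468114 μs.
Propagation delays (d/s per hop): 0.308, 40, 0.0126, 0.122381 μs; sum = 40.443 μs.
End-to-end = 40.9 μs.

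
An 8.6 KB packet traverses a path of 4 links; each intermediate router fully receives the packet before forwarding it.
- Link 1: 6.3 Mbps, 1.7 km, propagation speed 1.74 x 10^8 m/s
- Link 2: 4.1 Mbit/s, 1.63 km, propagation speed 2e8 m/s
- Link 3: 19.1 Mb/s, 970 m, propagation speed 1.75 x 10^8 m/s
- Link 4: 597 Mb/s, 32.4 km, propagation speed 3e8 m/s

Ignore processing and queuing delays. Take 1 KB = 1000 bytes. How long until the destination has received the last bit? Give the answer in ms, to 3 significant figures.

31.5 ms

L = 68800 bits.
Transmission delays (L/R per hop): 10.9206, 16.7805, 3.60209, 0.115243 ms; sum = 31.4185 ms.
Propagation delays (d/s per hop): 0.00977011, 0.00815, 0.00554286, 0.108 ms; sum = 0.131463 ms.
End-to-end = 31.5 ms.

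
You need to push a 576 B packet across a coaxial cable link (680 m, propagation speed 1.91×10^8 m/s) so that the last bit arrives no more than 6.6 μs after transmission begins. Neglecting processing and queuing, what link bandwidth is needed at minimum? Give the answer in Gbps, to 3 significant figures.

L = 4608 bits.
Propagation delay = 680 / 191000000 = 3.56021 μs.
Transmission budget = 6.6 − 3.56021 = 3.03979 μs.
R ≥ L / t_tx = 4608 bits / 3.03979e-06 s = 1.52 Gbps.

1.52 Gbps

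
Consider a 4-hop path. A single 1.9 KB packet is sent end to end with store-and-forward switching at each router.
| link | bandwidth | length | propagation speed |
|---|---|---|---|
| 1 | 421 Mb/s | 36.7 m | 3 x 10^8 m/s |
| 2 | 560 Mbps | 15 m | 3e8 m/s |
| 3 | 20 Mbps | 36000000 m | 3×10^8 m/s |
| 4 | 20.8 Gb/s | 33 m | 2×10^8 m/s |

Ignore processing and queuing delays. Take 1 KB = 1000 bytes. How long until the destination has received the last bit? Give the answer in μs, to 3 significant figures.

121000 μs

L = 15200 bits.
Transmission delays (L/R per hop): 36.1045, 27.1429, 760, 0.730769 μs; sum = 823.978 μs.
Propagation delays (d/s per hop): 0.122333, 0.05, 120000, 0.165 μs; sum = 120000 μs.
End-to-end = 121000 μs.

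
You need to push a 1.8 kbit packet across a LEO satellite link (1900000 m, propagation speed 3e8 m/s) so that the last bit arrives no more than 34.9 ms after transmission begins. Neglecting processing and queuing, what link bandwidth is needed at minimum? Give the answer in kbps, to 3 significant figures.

63.0 kbps

Propagation delay = 1900000 / 300000000 = 6.33333 ms.
Transmission budget = 34.9 − 6.33333 = 28.5667 ms.
R ≥ L / t_tx = 1800 bits / 0.0285667 s = 63.0 kbps.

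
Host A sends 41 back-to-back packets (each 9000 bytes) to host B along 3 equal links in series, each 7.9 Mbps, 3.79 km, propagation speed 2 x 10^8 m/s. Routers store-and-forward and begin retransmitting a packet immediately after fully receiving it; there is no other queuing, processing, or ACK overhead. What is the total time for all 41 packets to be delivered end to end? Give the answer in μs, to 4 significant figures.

Per-hop transmission t_tx = L/R = 72000/7900000 = 9113.92 μs.
Per-hop propagation t_prop = 3790/200000000 = 18.95 μs.
Pipeline fill: first packet needs 3·t_tx to clear all hops; remaining 40 packets each add one t_tx.
Total = (3+41-1)·t_tx + 3·t_prop = 43·9113.92 + 3·18.95 = 392000 μs.

392000 μs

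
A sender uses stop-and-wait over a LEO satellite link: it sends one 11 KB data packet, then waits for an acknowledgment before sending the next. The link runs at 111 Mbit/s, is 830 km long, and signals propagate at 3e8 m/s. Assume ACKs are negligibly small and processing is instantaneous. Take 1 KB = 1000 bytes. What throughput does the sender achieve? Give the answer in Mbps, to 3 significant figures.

t_tx = L/R = 88000/111000000 = 0.000792793 s.
t_prop = 830000/300000000 = 0.00276667 s; RTT = 0.00553333 s.
Cycle = t_tx + RTT = 0.00632613 s.
Throughput = L / cycle = 88000 / 0.00632613 = 13.9 Mbps.

13.9 Mbps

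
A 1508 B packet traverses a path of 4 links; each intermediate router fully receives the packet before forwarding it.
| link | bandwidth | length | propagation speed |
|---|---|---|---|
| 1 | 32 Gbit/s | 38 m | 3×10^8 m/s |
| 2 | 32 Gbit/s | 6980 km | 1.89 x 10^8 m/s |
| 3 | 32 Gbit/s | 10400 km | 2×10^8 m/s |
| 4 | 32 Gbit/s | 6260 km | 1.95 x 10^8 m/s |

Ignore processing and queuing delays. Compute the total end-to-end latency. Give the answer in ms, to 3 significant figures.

121 ms

L = 1508 × 8 = 12064 bits.
Transmission delay per hop = L/R = 12064/32000000000 = 0.000377 ms; 4 hops → 0.001508 ms.
Propagation delays (d/s per hop): 0.000126667, 36.9312, 52, 32.1026 ms; sum = 121.034 ms.
End-to-end = 121 ms.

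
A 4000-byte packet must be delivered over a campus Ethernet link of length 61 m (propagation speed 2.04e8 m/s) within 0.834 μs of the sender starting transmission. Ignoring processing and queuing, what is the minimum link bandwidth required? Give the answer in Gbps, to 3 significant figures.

L = 32000 bits.
Propagation delay = 61 / 204000000 = 0.29902 μs.
Transmission budget = 0.834 − 0.29902 = 0.53498 μs.
R ≥ L / t_tx = 32000 bits / 5.3498e-07 s = 59.8 Gbps.

59.8 Gbps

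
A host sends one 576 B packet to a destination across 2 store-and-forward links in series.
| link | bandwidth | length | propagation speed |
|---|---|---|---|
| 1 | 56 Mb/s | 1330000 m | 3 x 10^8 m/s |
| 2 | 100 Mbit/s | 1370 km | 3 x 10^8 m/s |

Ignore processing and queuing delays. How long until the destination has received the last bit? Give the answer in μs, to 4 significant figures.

9128 μs

L = 576 × 8 = 4608 bits.
Transmission delays (L/R per hop): 82.2857, 46.08 μs; sum = 128.366 μs.
Propagation delays (d/s per hop): 4433.33, 4566.67 μs; sum = 9000 μs.
End-to-end = 9128 μs.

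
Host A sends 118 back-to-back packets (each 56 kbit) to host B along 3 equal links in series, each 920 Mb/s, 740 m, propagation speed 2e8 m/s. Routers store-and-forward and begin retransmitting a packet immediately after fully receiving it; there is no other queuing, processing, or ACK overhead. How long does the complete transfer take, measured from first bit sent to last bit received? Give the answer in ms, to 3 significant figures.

7.32 ms

Per-hop transmission t_tx = L/R = 56000/920000000 = 0.0608696 ms.
Per-hop propagation t_prop = 740/200000000 = 0.0037 ms.
Pipeline fill: first packet needs 3·t_tx to clear all hops; remaining 117 packets each add one t_tx.
Total = (3+118-1)·t_tx + 3·t_prop = 120·0.0608696 + 3·0.0037 = 7.32 ms.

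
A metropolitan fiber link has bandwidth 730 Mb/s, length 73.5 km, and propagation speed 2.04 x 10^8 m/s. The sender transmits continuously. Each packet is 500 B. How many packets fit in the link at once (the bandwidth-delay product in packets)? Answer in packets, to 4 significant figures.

65.75 packets

Propagation delay = 73500 / 204000000 = 0.000360294 s.
BDP = R × t_prop = 730000000 × 0.000360294 = 263015 bits.
In packets of 4000 bits: 65.75 packets.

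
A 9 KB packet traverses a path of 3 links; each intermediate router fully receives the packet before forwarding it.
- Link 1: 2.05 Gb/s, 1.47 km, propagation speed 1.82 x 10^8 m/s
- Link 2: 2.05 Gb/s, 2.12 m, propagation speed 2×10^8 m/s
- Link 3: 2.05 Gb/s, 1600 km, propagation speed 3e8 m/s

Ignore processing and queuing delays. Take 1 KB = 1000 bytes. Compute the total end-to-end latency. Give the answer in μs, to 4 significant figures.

5447 μs

L = 72000 bits.
Transmission delay per hop = L/R = 72000/2.05e+09 = 35.122 μs; 3 hops → 105.366 μs.
Propagation delays (d/s per hop): 8.07692, 0.0106, 5333.33 μs; sum = 5341.42 μs.
End-to-end = 5447 μs.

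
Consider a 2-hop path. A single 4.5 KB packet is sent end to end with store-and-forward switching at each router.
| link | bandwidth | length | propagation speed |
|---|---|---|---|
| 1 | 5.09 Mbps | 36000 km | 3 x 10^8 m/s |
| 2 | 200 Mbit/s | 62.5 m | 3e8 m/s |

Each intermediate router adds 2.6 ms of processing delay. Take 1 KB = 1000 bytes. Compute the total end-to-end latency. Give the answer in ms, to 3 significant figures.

130 ms

L = 36000 bits.
Transmission delays (L/R per hop): 7.07269, 0.18 ms; sum = 7.25269 ms.
Propagation delays (d/s per hop): 120, 0.000208333 ms; sum = 120 ms.
Processing at 1 router(s): 1 × 2.6 ms = 2.6 ms.
End-to-end = 130 ms.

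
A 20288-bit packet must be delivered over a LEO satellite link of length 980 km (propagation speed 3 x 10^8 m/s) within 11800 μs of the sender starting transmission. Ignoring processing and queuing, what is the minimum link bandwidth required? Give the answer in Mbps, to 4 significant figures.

Propagation delay = 980000 / 300000000 = 3266.67 μs.
Transmission budget = 11800 − 3266.67 = 8533.33 μs.
R ≥ L / t_tx = 20288 bits / 0.00853333 s = 2.378 Mbps.

2.378 Mbps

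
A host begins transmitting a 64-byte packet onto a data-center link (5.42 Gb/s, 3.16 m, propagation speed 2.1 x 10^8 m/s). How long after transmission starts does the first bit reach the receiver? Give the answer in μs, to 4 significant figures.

First bit experiences only propagation delay: d/s = 3.16/210000000 = 0.01505 μs.

0.01505 μs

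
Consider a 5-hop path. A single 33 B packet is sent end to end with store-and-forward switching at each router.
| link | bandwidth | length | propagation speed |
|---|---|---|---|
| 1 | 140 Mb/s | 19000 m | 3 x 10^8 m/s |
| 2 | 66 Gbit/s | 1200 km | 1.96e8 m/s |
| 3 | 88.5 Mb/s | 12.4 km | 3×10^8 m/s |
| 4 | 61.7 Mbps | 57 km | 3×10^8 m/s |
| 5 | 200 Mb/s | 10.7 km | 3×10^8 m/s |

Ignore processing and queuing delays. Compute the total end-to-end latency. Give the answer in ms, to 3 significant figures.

L = 33 × 8 = 264 bits.
Transmission delays (L/R per hop): 0.00188571, 4e-06, 0.00298305, 0.00427877, 0.00132 ms; sum = 0.0104715 ms.
Propagation delays (d/s per hop): 0.0633333, 6.12245, 0.0413333, 0.19, 0.0356667 ms; sum = 6.45278 ms.
End-to-end = 6.46 ms.

6.46 ms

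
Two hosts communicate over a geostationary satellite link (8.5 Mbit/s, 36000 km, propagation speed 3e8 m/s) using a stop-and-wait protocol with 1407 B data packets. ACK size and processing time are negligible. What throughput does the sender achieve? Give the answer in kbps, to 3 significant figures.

t_tx = L/R = 11256/8500000 = 0.00132424 s.
t_prop = 36000000/300000000 = 0.12 s; RTT = 0.24 s.
Cycle = t_tx + RTT = 0.241324 s.
Throughput = L / cycle = 11256 / 0.241324 = 46.6 kbps.

46.6 kbps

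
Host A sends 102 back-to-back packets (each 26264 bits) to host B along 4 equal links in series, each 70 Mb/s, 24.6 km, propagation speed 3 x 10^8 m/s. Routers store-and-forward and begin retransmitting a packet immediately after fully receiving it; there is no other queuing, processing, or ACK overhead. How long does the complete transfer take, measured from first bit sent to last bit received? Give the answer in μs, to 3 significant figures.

39700 μs

Per-hop transmission t_tx = L/R = 26264/70000000 = 375.2 μs.
Per-hop propagation t_prop = 24600/300000000 = 82 μs.
Pipeline fill: first packet needs 4·t_tx to clear all hops; remaining 101 packets each add one t_tx.
Total = (4+102-1)·t_tx + 4·t_prop = 105·375.2 + 4·82 = 39700 μs.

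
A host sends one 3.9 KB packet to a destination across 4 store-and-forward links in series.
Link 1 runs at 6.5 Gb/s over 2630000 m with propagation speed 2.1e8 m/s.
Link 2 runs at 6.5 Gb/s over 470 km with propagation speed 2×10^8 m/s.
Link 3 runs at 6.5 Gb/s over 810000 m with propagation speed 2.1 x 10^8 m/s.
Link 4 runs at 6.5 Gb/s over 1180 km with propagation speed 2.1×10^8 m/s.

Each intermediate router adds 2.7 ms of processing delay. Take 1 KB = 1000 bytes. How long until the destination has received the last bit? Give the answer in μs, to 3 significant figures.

32500 μs

L = 31200 bits.
Transmission delay per hop = L/R = 31200/6500000000 = 4.8 μs; 4 hops → 19.2 μs.
Propagation delays (d/s per hop): 12523.8, 2350, 3857.14, 5619.05 μs; sum = 24350 μs.
Processing at 3 router(s): 3 × 2.7 ms = 8100 μs.
End-to-end = 32500 μs.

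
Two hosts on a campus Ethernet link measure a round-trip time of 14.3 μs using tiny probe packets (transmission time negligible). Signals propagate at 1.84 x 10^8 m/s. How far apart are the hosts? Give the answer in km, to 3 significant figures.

1.32 km

One-way propagation = RTT/2 = 7.15 μs.
d = s × t = 184000000 × 7.15e-06 = 1.32 km.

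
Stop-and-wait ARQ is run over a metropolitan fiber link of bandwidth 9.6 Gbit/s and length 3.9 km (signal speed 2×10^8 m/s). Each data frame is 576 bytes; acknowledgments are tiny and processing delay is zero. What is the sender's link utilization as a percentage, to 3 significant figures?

t_tx = L/R = 4608/9600000000 = 4.8e-07 s.
t_prop = 3900/200000000 = 1.95e-05 s; RTT = 3.9e-05 s.
Cycle = t_tx + RTT = 3.948e-05 s.
Utilization = t_tx / cycle = 4.8e-07/3.948e-05 = 1.22 %.

1.22 %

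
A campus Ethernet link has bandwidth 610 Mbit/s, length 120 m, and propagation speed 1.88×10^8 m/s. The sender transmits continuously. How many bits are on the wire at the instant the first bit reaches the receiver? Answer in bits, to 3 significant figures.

389 bits

Propagation delay = 120 / 188000000 = 6.38298e-07 s.
BDP = R × t_prop = 610000000 × 6.38298e-07 = 389.362 bits.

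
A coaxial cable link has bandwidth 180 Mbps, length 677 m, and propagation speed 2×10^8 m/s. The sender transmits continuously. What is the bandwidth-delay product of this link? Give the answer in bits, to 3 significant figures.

Propagation delay = 677 / 200000000 = 3.385e-06 s.
BDP = R × t_prop = 180000000 × 3.385e-06 = 609.3 bits.

609 bits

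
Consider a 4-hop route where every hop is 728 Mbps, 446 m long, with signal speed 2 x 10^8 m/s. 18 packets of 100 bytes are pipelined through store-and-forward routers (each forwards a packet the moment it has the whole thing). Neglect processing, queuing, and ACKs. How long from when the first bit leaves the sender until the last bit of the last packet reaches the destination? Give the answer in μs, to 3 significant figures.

Per-hop transmission t_tx = L/R = 800/728000000 = 1.0989 μs.
Per-hop propagation t_prop = 446/200000000 = 2.23 μs.
Pipeline fill: first packet needs 4·t_tx to clear all hops; remaining 17 packets each add one t_tx.
Total = (4+18-1)·t_tx + 4·t_prop = 21·1.0989 + 4·2.23 = 32.0 μs.

32.0 μs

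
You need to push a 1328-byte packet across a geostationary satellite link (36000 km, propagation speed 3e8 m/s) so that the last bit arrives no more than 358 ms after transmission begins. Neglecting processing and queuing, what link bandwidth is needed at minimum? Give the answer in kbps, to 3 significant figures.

L = 10624 bits.
Propagation delay = 36000000 / 300000000 = 120 ms.
Transmission budget = 358 − 120 = 238 ms.
R ≥ L / t_tx = 10624 bits / 0.238 s = 44.6 kbps.

44.6 kbps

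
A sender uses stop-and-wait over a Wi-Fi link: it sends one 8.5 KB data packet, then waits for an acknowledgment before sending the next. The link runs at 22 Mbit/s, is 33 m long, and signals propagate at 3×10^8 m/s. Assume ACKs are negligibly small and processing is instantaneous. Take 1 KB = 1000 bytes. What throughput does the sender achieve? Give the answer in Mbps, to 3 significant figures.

22.0 Mbps

t_tx = L/R = 68000/22000000 = 0.00309091 s.
t_prop = 33/300000000 = 1.1e-07 s; RTT = 2.2e-07 s.
Cycle = t_tx + RTT = 0.00309113 s.
Throughput = L / cycle = 68000 / 0.00309113 = 22.0 Mbps.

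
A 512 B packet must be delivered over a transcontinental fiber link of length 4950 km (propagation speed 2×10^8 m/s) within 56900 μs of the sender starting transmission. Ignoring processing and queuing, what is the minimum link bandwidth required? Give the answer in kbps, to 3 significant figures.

L = 4096 bits.
Propagation delay = 4950000 / 200000000 = 24750 μs.
Transmission budget = 56900 − 24750 = 32150 μs.
R ≥ L / t_tx = 4096 bits / 0.03215 s = 127 kbps.

127 kbps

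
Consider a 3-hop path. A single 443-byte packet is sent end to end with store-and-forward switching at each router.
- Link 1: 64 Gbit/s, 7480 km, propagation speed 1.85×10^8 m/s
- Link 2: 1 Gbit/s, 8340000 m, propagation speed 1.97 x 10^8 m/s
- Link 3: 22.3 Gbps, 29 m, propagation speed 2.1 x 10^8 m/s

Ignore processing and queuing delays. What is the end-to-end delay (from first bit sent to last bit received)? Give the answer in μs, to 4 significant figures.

L = 443 × 8 = 3544 bits.
Transmission delays (L/R per hop): 0.055375, 3.544, 0.158924 μs; sum = 3.7583 μs.
Propagation delays (d/s per hop): 40432.4, 42335, 0.138095 μs; sum = 82767.6 μs.
End-to-end = 82770 μs.

82770 μs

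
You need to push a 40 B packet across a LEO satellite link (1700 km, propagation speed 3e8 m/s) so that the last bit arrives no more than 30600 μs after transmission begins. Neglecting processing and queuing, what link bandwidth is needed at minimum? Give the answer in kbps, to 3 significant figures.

12.8 kbps

L = 320 bits.
Propagation delay = 1700000 / 300000000 = 5666.67 μs.
Transmission budget = 30600 − 5666.67 = 24933.3 μs.
R ≥ L / t_tx = 320 bits / 0.0249333 s = 12.8 kbps.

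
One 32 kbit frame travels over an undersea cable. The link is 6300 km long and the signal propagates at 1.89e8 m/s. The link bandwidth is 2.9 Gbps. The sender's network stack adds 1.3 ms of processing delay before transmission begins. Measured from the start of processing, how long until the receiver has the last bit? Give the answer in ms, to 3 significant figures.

L = 32000 bits.
Transmission delay = L/R = 32000 / 2900000000 = 0.0110345 ms.
Propagation delay = d/s = 6300000 m / 189000000 m/s = 33.3333 ms.
Plus processing delay 1.3 ms = 1.3 ms.
Total = 34.6 ms.

34.6 ms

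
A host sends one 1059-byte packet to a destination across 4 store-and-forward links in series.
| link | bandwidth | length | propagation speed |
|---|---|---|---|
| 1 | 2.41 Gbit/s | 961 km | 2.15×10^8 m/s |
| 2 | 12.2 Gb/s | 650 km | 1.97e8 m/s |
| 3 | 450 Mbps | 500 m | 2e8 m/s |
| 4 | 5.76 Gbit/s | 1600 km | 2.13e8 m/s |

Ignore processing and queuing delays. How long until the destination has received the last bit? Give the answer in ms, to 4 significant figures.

15.31 ms

L = 1059 × 8 = 8472 bits.
Transmission delays (L/R per hop): 0.00351535, 0.000694426, 0.0188267, 0.00147083 ms; sum = 0.0245073 ms.
Propagation delays (d/s per hop): 4.46977, 3.29949, 0.0025, 7.51174 ms; sum = 15.2835 ms.
End-to-end = 15.31 ms.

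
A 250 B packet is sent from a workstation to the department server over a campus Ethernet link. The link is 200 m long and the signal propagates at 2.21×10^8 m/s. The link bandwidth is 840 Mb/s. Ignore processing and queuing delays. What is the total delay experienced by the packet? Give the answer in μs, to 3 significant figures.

3.29 μs

L = 250 × 8 = 2000 bits.
Transmission delay = L/R = 2000 / 840000000 = 2.38095 μs.
Propagation delay = d/s = 200 m / 221000000 m/s = 0.904977 μs.
Total = 3.29 μs.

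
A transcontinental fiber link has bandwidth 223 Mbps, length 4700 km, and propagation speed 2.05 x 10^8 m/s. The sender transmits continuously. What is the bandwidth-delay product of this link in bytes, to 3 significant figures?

Propagation delay = 4700000 / 2.05e+08 = 0.0229268 s.
BDP = R × t_prop = 223000000 × 0.0229268 = 5112680 bits.
In bytes: 5112680/8 = 639000 bytes.

639000 bytes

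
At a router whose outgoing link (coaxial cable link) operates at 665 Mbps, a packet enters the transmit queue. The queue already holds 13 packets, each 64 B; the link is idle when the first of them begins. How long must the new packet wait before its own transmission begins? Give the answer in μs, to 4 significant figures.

10.01 μs

Each queued packet: L/R = 512/665000000 = 0.769925 μs.
13 queued → 10.009 μs.
Queuing delay = 10.01 μs.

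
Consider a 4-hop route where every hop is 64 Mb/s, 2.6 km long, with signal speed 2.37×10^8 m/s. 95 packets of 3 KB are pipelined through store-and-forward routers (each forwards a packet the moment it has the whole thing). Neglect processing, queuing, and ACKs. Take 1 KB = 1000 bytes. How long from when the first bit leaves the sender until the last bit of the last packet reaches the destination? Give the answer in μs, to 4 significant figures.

Per-hop transmission t_tx = L/R = 24000/64000000 = 375 μs.
Per-hop propagation t_prop = 2600/237000000 = 10.9705 μs.
Pipeline fill: first packet needs 4·t_tx to clear all hops; remaining 94 packets each add one t_tx.
Total = (4+95-1)·t_tx + 4·t_prop = 98·375 + 4·10.9705 = 36790 μs.

36790 μs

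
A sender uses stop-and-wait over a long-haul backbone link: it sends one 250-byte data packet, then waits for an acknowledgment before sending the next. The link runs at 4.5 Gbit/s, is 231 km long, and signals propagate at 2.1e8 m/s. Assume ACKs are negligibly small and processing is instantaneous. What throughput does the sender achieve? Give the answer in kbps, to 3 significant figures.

909 kbps

t_tx = L/R = 2000/4500000000 = 4.44444e-07 s.
t_prop = 231000/210000000 = 0.0011 s; RTT = 0.0022 s.
Cycle = t_tx + RTT = 0.00220044 s.
Throughput = L / cycle = 2000 / 0.00220044 = 909 kbps.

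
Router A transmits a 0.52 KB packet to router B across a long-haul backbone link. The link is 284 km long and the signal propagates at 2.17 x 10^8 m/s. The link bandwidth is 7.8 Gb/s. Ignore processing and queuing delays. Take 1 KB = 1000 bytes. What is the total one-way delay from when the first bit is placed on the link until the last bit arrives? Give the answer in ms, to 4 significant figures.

1.309 ms

L = 4160 bits.
Transmission delay = L/R = 4160 / 7800000000 = 0.000533333 ms.
Propagation delay = d/s = 284000 m / 217000000 m/s = 1.30876 ms.
Total = 1.309 ms.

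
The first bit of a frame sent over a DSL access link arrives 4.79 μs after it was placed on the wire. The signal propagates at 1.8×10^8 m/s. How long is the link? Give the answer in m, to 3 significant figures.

d = s × t_prop = 180000000 × 4.79e-06 = 862 m.

862 m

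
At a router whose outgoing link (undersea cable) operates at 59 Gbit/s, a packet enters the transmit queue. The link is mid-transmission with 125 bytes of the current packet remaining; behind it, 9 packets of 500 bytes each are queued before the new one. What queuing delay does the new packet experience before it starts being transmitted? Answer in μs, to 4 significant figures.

0.6271 μs

Each queued packet: L/R = 4000/59000000000 = 0.0677966 μs.
9 queued → 0.610169 μs.
Plus remaining 1000 bits of current packet: 0.0169492 μs.
Queuing delay = 0.6271 μs.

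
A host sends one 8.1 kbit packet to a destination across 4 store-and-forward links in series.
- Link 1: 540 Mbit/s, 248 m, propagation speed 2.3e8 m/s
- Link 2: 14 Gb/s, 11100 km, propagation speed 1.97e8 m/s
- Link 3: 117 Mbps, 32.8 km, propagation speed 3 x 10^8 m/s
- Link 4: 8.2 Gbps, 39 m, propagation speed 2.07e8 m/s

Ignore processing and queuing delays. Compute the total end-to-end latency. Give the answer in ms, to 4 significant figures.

56.54 ms

L = 8100 bits.
Transmission delays (L/R per hop): 0.015, 0.000578571, 0.0692308, 0.000987805 ms; sum = 0.0857971 ms.
Propagation delays (d/s per hop): 0.00107826, 56.3452, 0.109333, 0.000188406 ms; sum = 56.4558 ms.
End-to-end = 56.54 ms.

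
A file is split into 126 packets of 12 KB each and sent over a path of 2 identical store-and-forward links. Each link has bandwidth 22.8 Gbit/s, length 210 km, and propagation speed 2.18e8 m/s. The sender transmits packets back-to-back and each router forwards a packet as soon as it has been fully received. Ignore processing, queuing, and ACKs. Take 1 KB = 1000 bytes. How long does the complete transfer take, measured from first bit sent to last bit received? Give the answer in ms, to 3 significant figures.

2.46 ms

Per-hop transmission t_tx = L/R = 96000/22800000000 = 0.00421053 ms.
Per-hop propagation t_prop = 210000/2.18e+08 = 0.963303 ms.
Pipeline fill: first packet needs 2·t_tx to clear all hops; remaining 125 packets each add one t_tx.
Total = (2+126-1)·t_tx + 2·t_prop = 127·0.00421053 + 2·0.963303 = 2.46 ms.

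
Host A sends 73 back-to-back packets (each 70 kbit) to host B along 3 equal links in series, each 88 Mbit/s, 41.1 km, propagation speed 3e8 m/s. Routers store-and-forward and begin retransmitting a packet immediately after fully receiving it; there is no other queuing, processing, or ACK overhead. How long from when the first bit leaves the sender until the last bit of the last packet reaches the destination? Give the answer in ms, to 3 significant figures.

60.1 ms

Per-hop transmission t_tx = L/R = 70000/88000000 = 0.795455 ms.
Per-hop propagation t_prop = 41100/300000000 = 0.137 ms.
Pipeline fill: first packet needs 3·t_tx to clear all hops; remaining 72 packets each add one t_tx.
Total = (3+73-1)·t_tx + 3·t_prop = 75·0.795455 + 3·0.137 = 60.1 ms.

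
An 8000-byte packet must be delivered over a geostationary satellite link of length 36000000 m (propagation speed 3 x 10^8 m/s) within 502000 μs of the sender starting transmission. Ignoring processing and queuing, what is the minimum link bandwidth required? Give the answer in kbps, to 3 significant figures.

L = 64000 bits.
Propagation delay = 36000000 / 300000000 = 120000 μs.
Transmission budget = 502000 − 120000 = 382000 μs.
R ≥ L / t_tx = 64000 bits / 0.382 s = 168 kbps.

168 kbps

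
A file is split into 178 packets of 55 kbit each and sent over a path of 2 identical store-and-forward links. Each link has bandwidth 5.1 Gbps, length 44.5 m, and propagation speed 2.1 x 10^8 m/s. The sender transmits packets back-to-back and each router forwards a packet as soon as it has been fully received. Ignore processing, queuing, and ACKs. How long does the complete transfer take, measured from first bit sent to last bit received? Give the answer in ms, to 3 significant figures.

1.93 ms

Per-hop transmission t_tx = L/R = 55000/5100000000 = 0.0107843 ms.
Per-hop propagation t_prop = 44.5/210000000 = 0.000211905 ms.
Pipeline fill: first packet needs 2·t_tx to clear all hops; remaining 177 packets each add one t_tx.
Total = (2+178-1)·t_tx + 2·t_prop = 179·0.0107843 + 2·0.000211905 = 1.93 ms.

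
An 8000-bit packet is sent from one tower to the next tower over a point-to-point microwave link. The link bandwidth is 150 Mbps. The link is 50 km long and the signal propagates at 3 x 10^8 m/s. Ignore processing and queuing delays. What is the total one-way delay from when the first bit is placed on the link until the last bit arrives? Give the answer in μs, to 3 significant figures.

220 μs

Transmission delay = L/R = 8000 / 150000000 = 53.3333 μs.
Propagation delay = d/s = 50000 m / 300000000 m/s = 166.667 μs.
Total = 220 μs.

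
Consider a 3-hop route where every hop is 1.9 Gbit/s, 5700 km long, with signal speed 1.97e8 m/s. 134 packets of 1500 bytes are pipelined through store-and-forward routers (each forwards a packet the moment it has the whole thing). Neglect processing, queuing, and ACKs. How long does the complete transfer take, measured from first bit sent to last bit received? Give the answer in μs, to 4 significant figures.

87660 μs

Per-hop transmission t_tx = L/R = 12000/1900000000 = 6.31579 μs.
Per-hop propagation t_prop = 5700000/197000000 = 28934 μs.
Pipeline fill: first packet needs 3·t_tx to clear all hops; remaining 133 packets each add one t_tx.
Total = (3+134-1)·t_tx + 3·t_prop = 136·6.31579 + 3·28934 = 87660 μs.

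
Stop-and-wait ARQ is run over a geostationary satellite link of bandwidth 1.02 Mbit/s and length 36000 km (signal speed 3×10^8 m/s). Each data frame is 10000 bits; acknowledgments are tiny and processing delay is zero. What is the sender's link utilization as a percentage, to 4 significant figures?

t_tx = L/R = 10000/1020000 = 0.00980392 s.
t_prop = 36000000/300000000 = 0.12 s; RTT = 0.24 s.
Cycle = t_tx + RTT = 0.249804 s.
Utilization = t_tx / cycle = 0.00980392/0.249804 = 3.925 %.

3.925 %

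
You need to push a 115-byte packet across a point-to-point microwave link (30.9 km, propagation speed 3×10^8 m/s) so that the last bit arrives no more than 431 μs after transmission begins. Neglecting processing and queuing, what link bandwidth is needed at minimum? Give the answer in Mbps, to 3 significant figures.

L = 920 bits.
Propagation delay = 30900 / 300000000 = 103 μs.
Transmission budget = 431 − 103 = 328 μs.
R ≥ L / t_tx = 920 bits / 0.000328 s = 2.80 Mbps.

2.80 Mbps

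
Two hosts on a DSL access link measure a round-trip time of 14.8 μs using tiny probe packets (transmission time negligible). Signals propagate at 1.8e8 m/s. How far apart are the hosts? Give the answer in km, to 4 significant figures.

1.332 km

One-way propagation = RTT/2 = 7.4 μs.
d = s × t = 180000000 × 7.4e-06 = 1.332 km.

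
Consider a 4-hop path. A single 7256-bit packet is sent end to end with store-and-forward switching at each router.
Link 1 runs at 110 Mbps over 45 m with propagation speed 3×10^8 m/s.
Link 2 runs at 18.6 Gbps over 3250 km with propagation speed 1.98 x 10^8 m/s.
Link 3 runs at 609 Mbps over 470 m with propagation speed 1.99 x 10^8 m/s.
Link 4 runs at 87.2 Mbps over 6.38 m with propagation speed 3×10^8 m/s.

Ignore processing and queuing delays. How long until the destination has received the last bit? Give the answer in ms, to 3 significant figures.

Transmission delays (L/R per hop): 0.0659636, 0.000390108, 0.0119146, 0.083211 ms; sum = 0.161479 ms.
Propagation delays (d/s per hop): 0.00015, 16.4141, 0.00236181, 2.12667e-05 ms; sum = 16.4167 ms.
End-to-end = 16.6 ms.

16.6 ms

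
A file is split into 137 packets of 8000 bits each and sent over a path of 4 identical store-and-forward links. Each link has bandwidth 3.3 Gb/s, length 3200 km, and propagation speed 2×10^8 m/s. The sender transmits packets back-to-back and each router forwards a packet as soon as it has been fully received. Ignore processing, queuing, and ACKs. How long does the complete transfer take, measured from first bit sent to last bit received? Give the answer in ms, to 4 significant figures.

Per-hop transmission t_tx = L/R = 8000/3300000000 = 0.00242424 ms.
Per-hop propagation t_prop = 3200000/200000000 = 16 ms.
Pipeline fill: first packet needs 4·t_tx to clear all hops; remaining 136 packets each add one t_tx.
Total = (4+137-1)·t_tx + 4·t_prop = 140·0.00242424 + 4·16 = 64.34 ms.

64.34 ms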